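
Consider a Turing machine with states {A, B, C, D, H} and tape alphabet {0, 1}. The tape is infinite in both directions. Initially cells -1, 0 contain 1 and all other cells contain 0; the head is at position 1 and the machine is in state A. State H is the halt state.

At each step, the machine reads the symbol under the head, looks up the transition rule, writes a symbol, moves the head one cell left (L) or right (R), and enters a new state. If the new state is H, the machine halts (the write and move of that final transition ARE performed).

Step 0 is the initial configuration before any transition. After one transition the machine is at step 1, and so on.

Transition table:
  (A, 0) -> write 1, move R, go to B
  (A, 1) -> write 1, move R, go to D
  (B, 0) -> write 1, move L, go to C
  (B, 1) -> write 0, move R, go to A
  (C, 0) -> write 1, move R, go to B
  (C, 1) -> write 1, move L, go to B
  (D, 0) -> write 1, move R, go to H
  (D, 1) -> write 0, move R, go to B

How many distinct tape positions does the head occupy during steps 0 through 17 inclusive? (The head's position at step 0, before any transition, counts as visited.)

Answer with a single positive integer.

Answer: 6

Derivation:
Step 1: in state A at pos 1, read 0 -> (A,0)->write 1,move R,goto B. Now: state=B, head=2, tape[-2..3]=011100 (head:     ^)
Step 2: in state B at pos 2, read 0 -> (B,0)->write 1,move L,goto C. Now: state=C, head=1, tape[-2..3]=011110 (head:    ^)
Step 3: in state C at pos 1, read 1 -> (C,1)->write 1,move L,goto B. Now: state=B, head=0, tape[-2..3]=011110 (head:   ^)
Step 4: in state B at pos 0, read 1 -> (B,1)->write 0,move R,goto A. Now: state=A, head=1, tape[-2..3]=010110 (head:    ^)
Step 5: in state A at pos 1, read 1 -> (A,1)->write 1,move R,goto D. Now: state=D, head=2, tape[-2..3]=010110 (head:     ^)
Step 6: in state D at pos 2, read 1 -> (D,1)->write 0,move R,goto B. Now: state=B, head=3, tape[-2..4]=0101000 (head:      ^)
Step 7: in state B at pos 3, read 0 -> (B,0)->write 1,move L,goto C. Now: state=C, head=2, tape[-2..4]=0101010 (head:     ^)
Step 8: in state C at pos 2, read 0 -> (C,0)->write 1,move R,goto B. Now: state=B, head=3, tape[-2..4]=0101110 (head:      ^)
Step 9: in state B at pos 3, read 1 -> (B,1)->write 0,move R,goto A. Now: state=A, head=4, tape[-2..5]=01011000 (head:       ^)
Step 10: in state A at pos 4, read 0 -> (A,0)->write 1,move R,goto B. Now: state=B, head=5, tape[-2..6]=010110100 (head:        ^)
Step 11: in state B at pos 5, read 0 -> (B,0)->write 1,move L,goto C. Now: state=C, head=4, tape[-2..6]=010110110 (head:       ^)
Step 12: in state C at pos 4, read 1 -> (C,1)->write 1,move L,goto B. Now: state=B, head=3, tape[-2..6]=010110110 (head:      ^)
Step 13: in state B at pos 3, read 0 -> (B,0)->write 1,move L,goto C. Now: state=C, head=2, tape[-2..6]=010111110 (head:     ^)
Step 14: in state C at pos 2, read 1 -> (C,1)->write 1,move L,goto B. Now: state=B, head=1, tape[-2..6]=010111110 (head:    ^)
Step 15: in state B at pos 1, read 1 -> (B,1)->write 0,move R,goto A. Now: state=A, head=2, tape[-2..6]=010011110 (head:     ^)
Step 16: in state A at pos 2, read 1 -> (A,1)->write 1,move R,goto D. Now: state=D, head=3, tape[-2..6]=010011110 (head:      ^)
Step 17: in state D at pos 3, read 1 -> (D,1)->write 0,move R,goto B. Now: state=B, head=4, tape[-2..6]=010010110 (head:       ^)
Head positions at steps 0..17: starting at 1, distinct positions visited = {0, 1, 2, 3, 4, 5} -> 6 position(s)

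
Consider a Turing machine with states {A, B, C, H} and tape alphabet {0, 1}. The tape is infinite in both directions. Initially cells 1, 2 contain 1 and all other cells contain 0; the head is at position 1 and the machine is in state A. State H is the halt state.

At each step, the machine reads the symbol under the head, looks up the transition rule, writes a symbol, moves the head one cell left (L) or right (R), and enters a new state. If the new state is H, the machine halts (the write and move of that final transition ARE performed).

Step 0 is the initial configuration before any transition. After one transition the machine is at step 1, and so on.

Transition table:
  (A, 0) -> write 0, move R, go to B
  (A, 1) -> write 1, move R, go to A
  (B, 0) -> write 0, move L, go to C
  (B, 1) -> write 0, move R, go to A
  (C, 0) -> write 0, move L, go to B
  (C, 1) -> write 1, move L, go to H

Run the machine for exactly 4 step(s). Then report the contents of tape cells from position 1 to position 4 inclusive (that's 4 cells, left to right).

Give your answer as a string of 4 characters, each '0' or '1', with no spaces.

Answer: 1100

Derivation:
Step 1: in state A at pos 1, read 1 -> (A,1)->write 1,move R,goto A. Now: state=A, head=2, tape[0..3]=0110 (head:   ^)
Step 2: in state A at pos 2, read 1 -> (A,1)->write 1,move R,goto A. Now: state=A, head=3, tape[0..4]=01100 (head:    ^)
Step 3: in state A at pos 3, read 0 -> (A,0)->write 0,move R,goto B. Now: state=B, head=4, tape[0..5]=011000 (head:     ^)
Step 4: in state B at pos 4, read 0 -> (B,0)->write 0,move L,goto C. Now: state=C, head=3, tape[0..5]=011000 (head:    ^)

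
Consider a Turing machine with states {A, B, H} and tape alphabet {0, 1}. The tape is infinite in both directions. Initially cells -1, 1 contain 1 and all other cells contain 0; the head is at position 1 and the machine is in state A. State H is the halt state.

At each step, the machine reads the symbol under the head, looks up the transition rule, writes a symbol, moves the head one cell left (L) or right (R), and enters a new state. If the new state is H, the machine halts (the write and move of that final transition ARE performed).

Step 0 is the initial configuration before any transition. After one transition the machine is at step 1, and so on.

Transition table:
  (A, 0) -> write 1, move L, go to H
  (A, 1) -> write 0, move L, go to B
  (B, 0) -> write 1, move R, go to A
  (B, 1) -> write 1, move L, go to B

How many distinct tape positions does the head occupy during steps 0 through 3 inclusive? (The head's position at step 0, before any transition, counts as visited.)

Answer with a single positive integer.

Answer: 2

Derivation:
Step 1: in state A at pos 1, read 1 -> (A,1)->write 0,move L,goto B. Now: state=B, head=0, tape[-2..2]=01000 (head:   ^)
Step 2: in state B at pos 0, read 0 -> (B,0)->write 1,move R,goto A. Now: state=A, head=1, tape[-2..2]=01100 (head:    ^)
Step 3: in state A at pos 1, read 0 -> (A,0)->write 1,move L,goto H. Now: state=H, head=0, tape[-2..2]=01110 (head:   ^)
Head positions at steps 0..3: starting at 1, distinct positions visited = {0, 1} -> 2 position(s)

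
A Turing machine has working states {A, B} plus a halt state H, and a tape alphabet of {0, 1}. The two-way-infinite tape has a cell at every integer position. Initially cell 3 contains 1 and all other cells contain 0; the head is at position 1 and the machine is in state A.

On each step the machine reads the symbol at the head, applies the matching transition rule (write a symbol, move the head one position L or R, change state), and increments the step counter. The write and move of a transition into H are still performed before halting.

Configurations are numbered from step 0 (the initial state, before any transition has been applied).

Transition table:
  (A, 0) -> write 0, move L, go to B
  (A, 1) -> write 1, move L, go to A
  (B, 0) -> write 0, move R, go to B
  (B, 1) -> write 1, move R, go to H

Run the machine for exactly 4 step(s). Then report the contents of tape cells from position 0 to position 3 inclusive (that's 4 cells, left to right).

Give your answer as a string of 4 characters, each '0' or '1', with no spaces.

Step 1: in state A at pos 1, read 0 -> (A,0)->write 0,move L,goto B. Now: state=B, head=0, tape[-1..4]=000010 (head:  ^)
Step 2: in state B at pos 0, read 0 -> (B,0)->write 0,move R,goto B. Now: state=B, head=1, tape[-1..4]=000010 (head:   ^)
Step 3: in state B at pos 1, read 0 -> (B,0)->write 0,move R,goto B. Now: state=B, head=2, tape[-1..4]=000010 (head:    ^)
Step 4: in state B at pos 2, read 0 -> (B,0)->write 0,move R,goto B. Now: state=B, head=3, tape[-1..4]=000010 (head:     ^)

Answer: 0001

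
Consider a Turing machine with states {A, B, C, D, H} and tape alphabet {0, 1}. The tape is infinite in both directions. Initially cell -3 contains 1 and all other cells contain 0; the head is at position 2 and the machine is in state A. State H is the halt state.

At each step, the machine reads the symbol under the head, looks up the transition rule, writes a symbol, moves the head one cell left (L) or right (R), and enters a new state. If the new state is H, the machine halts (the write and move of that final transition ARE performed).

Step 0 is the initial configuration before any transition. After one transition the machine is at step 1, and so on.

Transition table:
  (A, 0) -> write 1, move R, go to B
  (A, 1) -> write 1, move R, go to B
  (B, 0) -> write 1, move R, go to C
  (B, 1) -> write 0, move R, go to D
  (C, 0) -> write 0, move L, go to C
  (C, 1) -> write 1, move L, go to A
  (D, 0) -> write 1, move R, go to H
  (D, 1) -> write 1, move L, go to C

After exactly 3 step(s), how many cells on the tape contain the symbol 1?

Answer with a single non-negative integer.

Step 1: in state A at pos 2, read 0 -> (A,0)->write 1,move R,goto B. Now: state=B, head=3, tape[-4..4]=010000100 (head:        ^)
Step 2: in state B at pos 3, read 0 -> (B,0)->write 1,move R,goto C. Now: state=C, head=4, tape[-4..5]=0100001100 (head:         ^)
Step 3: in state C at pos 4, read 0 -> (C,0)->write 0,move L,goto C. Now: state=C, head=3, tape[-4..5]=0100001100 (head:        ^)
Cells containing 1 after step 3: {-3, 2, 3} -> 3 cell(s)

Answer: 3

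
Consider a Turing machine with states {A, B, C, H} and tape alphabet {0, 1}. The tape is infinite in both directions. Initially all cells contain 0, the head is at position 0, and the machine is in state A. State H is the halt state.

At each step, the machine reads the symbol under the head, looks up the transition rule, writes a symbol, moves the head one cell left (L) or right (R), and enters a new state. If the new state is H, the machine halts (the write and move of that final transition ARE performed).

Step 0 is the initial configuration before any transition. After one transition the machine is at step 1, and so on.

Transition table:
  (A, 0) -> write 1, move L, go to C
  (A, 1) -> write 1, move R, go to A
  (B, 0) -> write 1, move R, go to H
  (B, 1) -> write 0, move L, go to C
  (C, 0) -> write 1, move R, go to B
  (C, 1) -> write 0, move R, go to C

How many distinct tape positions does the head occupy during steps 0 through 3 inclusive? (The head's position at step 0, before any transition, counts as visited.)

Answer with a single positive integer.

Step 1: in state A at pos 0, read 0 -> (A,0)->write 1,move L,goto C. Now: state=C, head=-1, tape[-2..1]=0010 (head:  ^)
Step 2: in state C at pos -1, read 0 -> (C,0)->write 1,move R,goto B. Now: state=B, head=0, tape[-2..1]=0110 (head:   ^)
Step 3: in state B at pos 0, read 1 -> (B,1)->write 0,move L,goto C. Now: state=C, head=-1, tape[-2..1]=0100 (head:  ^)
Head positions at steps 0..3: starting at 0, distinct positions visited = {-1, 0} -> 2 position(s)

Answer: 2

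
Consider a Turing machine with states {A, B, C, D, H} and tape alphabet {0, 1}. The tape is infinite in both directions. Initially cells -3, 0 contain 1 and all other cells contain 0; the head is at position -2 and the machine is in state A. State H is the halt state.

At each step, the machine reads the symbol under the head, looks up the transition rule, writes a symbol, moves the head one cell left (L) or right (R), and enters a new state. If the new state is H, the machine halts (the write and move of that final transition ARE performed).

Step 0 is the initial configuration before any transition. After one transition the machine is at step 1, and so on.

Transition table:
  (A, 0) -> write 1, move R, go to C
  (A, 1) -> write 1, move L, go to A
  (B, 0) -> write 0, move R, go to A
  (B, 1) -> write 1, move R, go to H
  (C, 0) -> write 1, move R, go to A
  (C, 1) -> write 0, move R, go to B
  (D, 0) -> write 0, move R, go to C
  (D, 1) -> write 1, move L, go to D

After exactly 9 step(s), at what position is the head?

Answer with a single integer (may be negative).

Step 1: in state A at pos -2, read 0 -> (A,0)->write 1,move R,goto C. Now: state=C, head=-1, tape[-4..1]=011010 (head:    ^)
Step 2: in state C at pos -1, read 0 -> (C,0)->write 1,move R,goto A. Now: state=A, head=0, tape[-4..1]=011110 (head:     ^)
Step 3: in state A at pos 0, read 1 -> (A,1)->write 1,move L,goto A. Now: state=A, head=-1, tape[-4..1]=011110 (head:    ^)
Step 4: in state A at pos -1, read 1 -> (A,1)->write 1,move L,goto A. Now: state=A, head=-2, tape[-4..1]=011110 (head:   ^)
Step 5: in state A at pos -2, read 1 -> (A,1)->write 1,move L,goto A. Now: state=A, head=-3, tape[-4..1]=011110 (head:  ^)
Step 6: in state A at pos -3, read 1 -> (A,1)->write 1,move L,goto A. Now: state=A, head=-4, tape[-5..1]=0011110 (head:  ^)
Step 7: in state A at pos -4, read 0 -> (A,0)->write 1,move R,goto C. Now: state=C, head=-3, tape[-5..1]=0111110 (head:   ^)
Step 8: in state C at pos -3, read 1 -> (C,1)->write 0,move R,goto B. Now: state=B, head=-2, tape[-5..1]=0101110 (head:    ^)
Step 9: in state B at pos -2, read 1 -> (B,1)->write 1,move R,goto H. Now: state=H, head=-1, tape[-5..1]=0101110 (head:     ^)

Answer: -1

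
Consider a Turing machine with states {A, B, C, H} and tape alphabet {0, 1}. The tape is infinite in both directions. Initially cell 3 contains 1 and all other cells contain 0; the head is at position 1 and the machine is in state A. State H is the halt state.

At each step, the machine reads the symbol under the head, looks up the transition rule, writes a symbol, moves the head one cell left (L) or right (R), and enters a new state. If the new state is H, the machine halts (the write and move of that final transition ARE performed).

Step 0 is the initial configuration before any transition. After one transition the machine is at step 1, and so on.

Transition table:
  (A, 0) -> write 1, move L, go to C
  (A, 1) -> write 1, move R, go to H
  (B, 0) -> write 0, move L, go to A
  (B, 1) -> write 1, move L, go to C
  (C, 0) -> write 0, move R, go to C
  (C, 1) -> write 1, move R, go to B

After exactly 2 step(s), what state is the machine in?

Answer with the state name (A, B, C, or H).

Answer: C

Derivation:
Step 1: in state A at pos 1, read 0 -> (A,0)->write 1,move L,goto C. Now: state=C, head=0, tape[-1..4]=001010 (head:  ^)
Step 2: in state C at pos 0, read 0 -> (C,0)->write 0,move R,goto C. Now: state=C, head=1, tape[-1..4]=001010 (head:   ^)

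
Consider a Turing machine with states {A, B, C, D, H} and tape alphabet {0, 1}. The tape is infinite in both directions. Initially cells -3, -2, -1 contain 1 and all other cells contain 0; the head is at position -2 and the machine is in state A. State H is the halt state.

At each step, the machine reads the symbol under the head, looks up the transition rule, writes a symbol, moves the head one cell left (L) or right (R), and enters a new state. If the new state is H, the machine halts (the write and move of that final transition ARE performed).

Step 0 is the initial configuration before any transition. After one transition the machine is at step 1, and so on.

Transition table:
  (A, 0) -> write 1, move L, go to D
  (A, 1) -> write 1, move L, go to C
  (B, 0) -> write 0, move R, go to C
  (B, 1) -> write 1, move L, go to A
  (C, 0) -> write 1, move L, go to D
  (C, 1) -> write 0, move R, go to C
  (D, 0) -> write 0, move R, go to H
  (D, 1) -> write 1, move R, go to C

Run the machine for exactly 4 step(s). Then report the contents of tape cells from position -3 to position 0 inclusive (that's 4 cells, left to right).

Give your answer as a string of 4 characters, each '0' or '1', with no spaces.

Answer: 0000

Derivation:
Step 1: in state A at pos -2, read 1 -> (A,1)->write 1,move L,goto C. Now: state=C, head=-3, tape[-4..0]=01110 (head:  ^)
Step 2: in state C at pos -3, read 1 -> (C,1)->write 0,move R,goto C. Now: state=C, head=-2, tape[-4..0]=00110 (head:   ^)
Step 3: in state C at pos -2, read 1 -> (C,1)->write 0,move R,goto C. Now: state=C, head=-1, tape[-4..0]=00010 (head:    ^)
Step 4: in state C at pos -1, read 1 -> (C,1)->write 0,move R,goto C. Now: state=C, head=0, tape[-4..1]=000000 (head:     ^)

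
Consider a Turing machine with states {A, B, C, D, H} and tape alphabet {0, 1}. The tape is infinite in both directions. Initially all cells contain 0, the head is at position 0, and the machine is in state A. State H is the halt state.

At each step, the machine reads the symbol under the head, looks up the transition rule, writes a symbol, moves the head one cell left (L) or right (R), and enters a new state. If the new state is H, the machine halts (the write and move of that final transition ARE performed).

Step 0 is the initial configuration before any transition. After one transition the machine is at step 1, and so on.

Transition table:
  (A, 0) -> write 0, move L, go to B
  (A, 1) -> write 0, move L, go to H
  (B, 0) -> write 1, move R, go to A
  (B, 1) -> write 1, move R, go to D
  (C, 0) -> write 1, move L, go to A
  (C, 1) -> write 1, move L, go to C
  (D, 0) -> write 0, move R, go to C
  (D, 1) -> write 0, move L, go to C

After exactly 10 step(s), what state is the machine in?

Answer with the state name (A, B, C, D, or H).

Step 1: in state A at pos 0, read 0 -> (A,0)->write 0,move L,goto B. Now: state=B, head=-1, tape[-2..1]=0000 (head:  ^)
Step 2: in state B at pos -1, read 0 -> (B,0)->write 1,move R,goto A. Now: state=A, head=0, tape[-2..1]=0100 (head:   ^)
Step 3: in state A at pos 0, read 0 -> (A,0)->write 0,move L,goto B. Now: state=B, head=-1, tape[-2..1]=0100 (head:  ^)
Step 4: in state B at pos -1, read 1 -> (B,1)->write 1,move R,goto D. Now: state=D, head=0, tape[-2..1]=0100 (head:   ^)
Step 5: in state D at pos 0, read 0 -> (D,0)->write 0,move R,goto C. Now: state=C, head=1, tape[-2..2]=01000 (head:    ^)
Step 6: in state C at pos 1, read 0 -> (C,0)->write 1,move L,goto A. Now: state=A, head=0, tape[-2..2]=01010 (head:   ^)
Step 7: in state A at pos 0, read 0 -> (A,0)->write 0,move L,goto B. Now: state=B, head=-1, tape[-2..2]=01010 (head:  ^)
Step 8: in state B at pos -1, read 1 -> (B,1)->write 1,move R,goto D. Now: state=D, head=0, tape[-2..2]=01010 (head:   ^)
Step 9: in state D at pos 0, read 0 -> (D,0)->write 0,move R,goto C. Now: state=C, head=1, tape[-2..2]=01010 (head:    ^)
Step 10: in state C at pos 1, read 1 -> (C,1)->write 1,move L,goto C. Now: state=C, head=0, tape[-2..2]=01010 (head:   ^)

Answer: C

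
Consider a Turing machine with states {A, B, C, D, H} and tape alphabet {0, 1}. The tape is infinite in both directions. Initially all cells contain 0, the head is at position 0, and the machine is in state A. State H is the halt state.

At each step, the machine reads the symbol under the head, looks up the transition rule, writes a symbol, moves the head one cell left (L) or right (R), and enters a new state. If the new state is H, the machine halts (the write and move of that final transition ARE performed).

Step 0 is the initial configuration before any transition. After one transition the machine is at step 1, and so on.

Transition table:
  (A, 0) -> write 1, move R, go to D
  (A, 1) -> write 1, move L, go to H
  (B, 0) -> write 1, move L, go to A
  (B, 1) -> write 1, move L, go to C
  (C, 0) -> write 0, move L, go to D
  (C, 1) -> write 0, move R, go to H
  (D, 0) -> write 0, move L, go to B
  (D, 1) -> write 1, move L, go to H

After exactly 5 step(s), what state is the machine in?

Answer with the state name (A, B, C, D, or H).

Answer: B

Derivation:
Step 1: in state A at pos 0, read 0 -> (A,0)->write 1,move R,goto D. Now: state=D, head=1, tape[-1..2]=0100 (head:   ^)
Step 2: in state D at pos 1, read 0 -> (D,0)->write 0,move L,goto B. Now: state=B, head=0, tape[-1..2]=0100 (head:  ^)
Step 3: in state B at pos 0, read 1 -> (B,1)->write 1,move L,goto C. Now: state=C, head=-1, tape[-2..2]=00100 (head:  ^)
Step 4: in state C at pos -1, read 0 -> (C,0)->write 0,move L,goto D. Now: state=D, head=-2, tape[-3..2]=000100 (head:  ^)
Step 5: in state D at pos -2, read 0 -> (D,0)->write 0,move L,goto B. Now: state=B, head=-3, tape[-4..2]=0000100 (head:  ^)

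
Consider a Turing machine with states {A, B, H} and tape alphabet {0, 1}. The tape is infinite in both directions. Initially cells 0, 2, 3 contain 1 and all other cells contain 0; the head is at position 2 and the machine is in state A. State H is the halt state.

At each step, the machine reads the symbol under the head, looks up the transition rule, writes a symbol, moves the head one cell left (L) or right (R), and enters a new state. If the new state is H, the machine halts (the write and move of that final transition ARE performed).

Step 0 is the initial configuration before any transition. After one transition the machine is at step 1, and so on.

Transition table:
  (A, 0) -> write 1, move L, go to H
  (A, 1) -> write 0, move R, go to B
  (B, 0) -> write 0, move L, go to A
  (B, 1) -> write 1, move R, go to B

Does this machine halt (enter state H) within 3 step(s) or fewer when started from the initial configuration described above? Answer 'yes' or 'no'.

Step 1: in state A at pos 2, read 1 -> (A,1)->write 0,move R,goto B. Now: state=B, head=3, tape[-1..4]=010010 (head:     ^)
Step 2: in state B at pos 3, read 1 -> (B,1)->write 1,move R,goto B. Now: state=B, head=4, tape[-1..5]=0100100 (head:      ^)
Step 3: in state B at pos 4, read 0 -> (B,0)->write 0,move L,goto A. Now: state=A, head=3, tape[-1..5]=0100100 (head:     ^)
After 3 step(s): state = A (not H) -> not halted within 3 -> no

Answer: no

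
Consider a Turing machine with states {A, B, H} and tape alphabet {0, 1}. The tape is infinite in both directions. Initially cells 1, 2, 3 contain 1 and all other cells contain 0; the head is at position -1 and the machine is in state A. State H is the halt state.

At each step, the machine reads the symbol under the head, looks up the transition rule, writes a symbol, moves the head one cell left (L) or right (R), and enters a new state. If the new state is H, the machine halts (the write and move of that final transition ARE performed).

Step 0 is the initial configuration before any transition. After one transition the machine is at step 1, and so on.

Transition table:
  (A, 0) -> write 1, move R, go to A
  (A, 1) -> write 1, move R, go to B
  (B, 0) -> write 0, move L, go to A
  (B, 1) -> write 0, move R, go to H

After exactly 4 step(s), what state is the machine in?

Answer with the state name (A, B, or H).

Step 1: in state A at pos -1, read 0 -> (A,0)->write 1,move R,goto A. Now: state=A, head=0, tape[-2..4]=0101110 (head:   ^)
Step 2: in state A at pos 0, read 0 -> (A,0)->write 1,move R,goto A. Now: state=A, head=1, tape[-2..4]=0111110 (head:    ^)
Step 3: in state A at pos 1, read 1 -> (A,1)->write 1,move R,goto B. Now: state=B, head=2, tape[-2..4]=0111110 (head:     ^)
Step 4: in state B at pos 2, read 1 -> (B,1)->write 0,move R,goto H. Now: state=H, head=3, tape[-2..4]=0111010 (head:      ^)

Answer: H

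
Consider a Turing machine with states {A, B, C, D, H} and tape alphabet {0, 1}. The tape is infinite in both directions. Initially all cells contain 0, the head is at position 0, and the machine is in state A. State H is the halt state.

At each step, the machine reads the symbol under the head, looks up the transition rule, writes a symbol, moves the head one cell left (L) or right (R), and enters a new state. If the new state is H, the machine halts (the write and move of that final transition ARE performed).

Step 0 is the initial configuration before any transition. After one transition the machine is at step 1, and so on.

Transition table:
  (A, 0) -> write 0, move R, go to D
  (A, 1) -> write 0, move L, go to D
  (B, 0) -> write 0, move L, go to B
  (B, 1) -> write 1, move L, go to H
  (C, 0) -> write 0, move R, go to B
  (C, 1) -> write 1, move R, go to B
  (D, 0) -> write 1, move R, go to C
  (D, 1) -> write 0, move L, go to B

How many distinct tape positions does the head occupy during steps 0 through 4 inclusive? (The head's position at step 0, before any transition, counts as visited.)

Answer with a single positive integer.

Answer: 4

Derivation:
Step 1: in state A at pos 0, read 0 -> (A,0)->write 0,move R,goto D. Now: state=D, head=1, tape[-1..2]=0000 (head:   ^)
Step 2: in state D at pos 1, read 0 -> (D,0)->write 1,move R,goto C. Now: state=C, head=2, tape[-1..3]=00100 (head:    ^)
Step 3: in state C at pos 2, read 0 -> (C,0)->write 0,move R,goto B. Now: state=B, head=3, tape[-1..4]=001000 (head:     ^)
Step 4: in state B at pos 3, read 0 -> (B,0)->write 0,move L,goto B. Now: state=B, head=2, tape[-1..4]=001000 (head:    ^)
Head positions at steps 0..4: starting at 0, distinct positions visited = {0, 1, 2, 3} -> 4 position(s)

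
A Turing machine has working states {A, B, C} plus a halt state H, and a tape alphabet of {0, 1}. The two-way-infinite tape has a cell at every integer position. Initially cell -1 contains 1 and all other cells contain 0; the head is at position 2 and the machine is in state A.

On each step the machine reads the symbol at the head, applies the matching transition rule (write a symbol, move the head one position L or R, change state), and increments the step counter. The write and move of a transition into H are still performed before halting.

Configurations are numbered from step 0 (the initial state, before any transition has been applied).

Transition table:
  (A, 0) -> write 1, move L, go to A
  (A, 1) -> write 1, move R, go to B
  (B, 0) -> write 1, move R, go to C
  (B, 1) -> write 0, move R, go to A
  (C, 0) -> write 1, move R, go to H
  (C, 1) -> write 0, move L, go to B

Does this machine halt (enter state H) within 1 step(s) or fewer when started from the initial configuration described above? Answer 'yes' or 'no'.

Step 1: in state A at pos 2, read 0 -> (A,0)->write 1,move L,goto A. Now: state=A, head=1, tape[-2..3]=010010 (head:    ^)
After 1 step(s): state = A (not H) -> not halted within 1 -> no

Answer: no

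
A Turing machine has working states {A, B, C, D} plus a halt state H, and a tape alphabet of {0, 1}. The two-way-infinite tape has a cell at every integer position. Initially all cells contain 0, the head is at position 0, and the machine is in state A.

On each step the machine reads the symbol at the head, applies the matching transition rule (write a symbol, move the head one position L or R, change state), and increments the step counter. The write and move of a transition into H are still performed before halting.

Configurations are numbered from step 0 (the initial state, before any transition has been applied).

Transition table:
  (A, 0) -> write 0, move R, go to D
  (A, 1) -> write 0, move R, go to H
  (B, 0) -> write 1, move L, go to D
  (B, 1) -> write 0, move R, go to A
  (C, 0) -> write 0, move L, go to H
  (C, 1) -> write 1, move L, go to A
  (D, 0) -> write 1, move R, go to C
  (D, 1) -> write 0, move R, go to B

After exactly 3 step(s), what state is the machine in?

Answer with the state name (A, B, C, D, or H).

Answer: H

Derivation:
Step 1: in state A at pos 0, read 0 -> (A,0)->write 0,move R,goto D. Now: state=D, head=1, tape[-1..2]=0000 (head:   ^)
Step 2: in state D at pos 1, read 0 -> (D,0)->write 1,move R,goto C. Now: state=C, head=2, tape[-1..3]=00100 (head:    ^)
Step 3: in state C at pos 2, read 0 -> (C,0)->write 0,move L,goto H. Now: state=H, head=1, tape[-1..3]=00100 (head:   ^)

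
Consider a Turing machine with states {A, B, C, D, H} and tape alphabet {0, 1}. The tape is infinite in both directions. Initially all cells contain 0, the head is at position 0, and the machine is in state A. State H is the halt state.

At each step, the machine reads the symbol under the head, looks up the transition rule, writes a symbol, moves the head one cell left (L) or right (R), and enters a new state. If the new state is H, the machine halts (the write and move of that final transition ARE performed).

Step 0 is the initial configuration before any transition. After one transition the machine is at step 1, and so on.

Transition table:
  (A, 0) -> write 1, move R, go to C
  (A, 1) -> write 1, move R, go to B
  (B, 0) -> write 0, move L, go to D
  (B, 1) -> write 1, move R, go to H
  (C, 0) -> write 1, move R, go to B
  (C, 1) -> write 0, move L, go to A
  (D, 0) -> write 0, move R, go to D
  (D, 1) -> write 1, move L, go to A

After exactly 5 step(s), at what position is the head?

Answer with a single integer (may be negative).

Answer: 1

Derivation:
Step 1: in state A at pos 0, read 0 -> (A,0)->write 1,move R,goto C. Now: state=C, head=1, tape[-1..2]=0100 (head:   ^)
Step 2: in state C at pos 1, read 0 -> (C,0)->write 1,move R,goto B. Now: state=B, head=2, tape[-1..3]=01100 (head:    ^)
Step 3: in state B at pos 2, read 0 -> (B,0)->write 0,move L,goto D. Now: state=D, head=1, tape[-1..3]=01100 (head:   ^)
Step 4: in state D at pos 1, read 1 -> (D,1)->write 1,move L,goto A. Now: state=A, head=0, tape[-1..3]=01100 (head:  ^)
Step 5: in state A at pos 0, read 1 -> (A,1)->write 1,move R,goto B. Now: state=B, head=1, tape[-1..3]=01100 (head:   ^)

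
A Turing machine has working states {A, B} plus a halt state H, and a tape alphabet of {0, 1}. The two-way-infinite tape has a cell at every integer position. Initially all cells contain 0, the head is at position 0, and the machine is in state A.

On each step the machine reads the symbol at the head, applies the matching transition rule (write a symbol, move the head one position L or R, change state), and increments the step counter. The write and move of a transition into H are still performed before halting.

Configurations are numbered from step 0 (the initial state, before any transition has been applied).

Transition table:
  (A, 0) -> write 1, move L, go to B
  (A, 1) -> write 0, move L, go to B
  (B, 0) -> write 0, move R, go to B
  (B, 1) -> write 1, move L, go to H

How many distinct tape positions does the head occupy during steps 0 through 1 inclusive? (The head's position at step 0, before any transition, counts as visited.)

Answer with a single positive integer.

Step 1: in state A at pos 0, read 0 -> (A,0)->write 1,move L,goto B. Now: state=B, head=-1, tape[-2..1]=0010 (head:  ^)
Head positions at steps 0..1: starting at 0, distinct positions visited = {-1, 0} -> 2 position(s)

Answer: 2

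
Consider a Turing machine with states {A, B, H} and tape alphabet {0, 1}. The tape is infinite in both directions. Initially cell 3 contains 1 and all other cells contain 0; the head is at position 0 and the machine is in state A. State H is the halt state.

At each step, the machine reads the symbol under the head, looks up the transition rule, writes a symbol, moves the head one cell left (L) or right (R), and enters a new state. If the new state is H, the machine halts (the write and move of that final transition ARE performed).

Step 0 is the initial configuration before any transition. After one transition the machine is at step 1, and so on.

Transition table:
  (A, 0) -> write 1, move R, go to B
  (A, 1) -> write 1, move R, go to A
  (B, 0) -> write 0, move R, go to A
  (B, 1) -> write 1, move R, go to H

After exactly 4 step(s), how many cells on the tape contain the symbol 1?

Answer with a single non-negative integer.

Answer: 3

Derivation:
Step 1: in state A at pos 0, read 0 -> (A,0)->write 1,move R,goto B. Now: state=B, head=1, tape[-1..4]=010010 (head:   ^)
Step 2: in state B at pos 1, read 0 -> (B,0)->write 0,move R,goto A. Now: state=A, head=2, tape[-1..4]=010010 (head:    ^)
Step 3: in state A at pos 2, read 0 -> (A,0)->write 1,move R,goto B. Now: state=B, head=3, tape[-1..4]=010110 (head:     ^)
Step 4: in state B at pos 3, read 1 -> (B,1)->write 1,move R,goto H. Now: state=H, head=4, tape[-1..5]=0101100 (head:      ^)
Cells containing 1 after step 4: {0, 2, 3} -> 3 cell(s)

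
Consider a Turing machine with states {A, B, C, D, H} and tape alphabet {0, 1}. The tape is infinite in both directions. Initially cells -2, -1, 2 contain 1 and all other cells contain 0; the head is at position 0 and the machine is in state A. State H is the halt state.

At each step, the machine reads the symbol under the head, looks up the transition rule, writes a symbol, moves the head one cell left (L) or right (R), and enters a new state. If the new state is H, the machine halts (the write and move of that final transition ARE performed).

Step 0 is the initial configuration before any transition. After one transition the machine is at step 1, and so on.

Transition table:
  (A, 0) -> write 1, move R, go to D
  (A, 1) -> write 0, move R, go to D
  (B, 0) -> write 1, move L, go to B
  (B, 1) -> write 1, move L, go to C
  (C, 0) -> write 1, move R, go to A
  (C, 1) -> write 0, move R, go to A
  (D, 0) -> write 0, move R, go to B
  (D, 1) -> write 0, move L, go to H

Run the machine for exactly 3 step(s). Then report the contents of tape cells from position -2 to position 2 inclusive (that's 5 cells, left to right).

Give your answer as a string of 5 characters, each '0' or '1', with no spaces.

Answer: 11101

Derivation:
Step 1: in state A at pos 0, read 0 -> (A,0)->write 1,move R,goto D. Now: state=D, head=1, tape[-3..3]=0111010 (head:     ^)
Step 2: in state D at pos 1, read 0 -> (D,0)->write 0,move R,goto B. Now: state=B, head=2, tape[-3..3]=0111010 (head:      ^)
Step 3: in state B at pos 2, read 1 -> (B,1)->write 1,move L,goto C. Now: state=C, head=1, tape[-3..3]=0111010 (head:     ^)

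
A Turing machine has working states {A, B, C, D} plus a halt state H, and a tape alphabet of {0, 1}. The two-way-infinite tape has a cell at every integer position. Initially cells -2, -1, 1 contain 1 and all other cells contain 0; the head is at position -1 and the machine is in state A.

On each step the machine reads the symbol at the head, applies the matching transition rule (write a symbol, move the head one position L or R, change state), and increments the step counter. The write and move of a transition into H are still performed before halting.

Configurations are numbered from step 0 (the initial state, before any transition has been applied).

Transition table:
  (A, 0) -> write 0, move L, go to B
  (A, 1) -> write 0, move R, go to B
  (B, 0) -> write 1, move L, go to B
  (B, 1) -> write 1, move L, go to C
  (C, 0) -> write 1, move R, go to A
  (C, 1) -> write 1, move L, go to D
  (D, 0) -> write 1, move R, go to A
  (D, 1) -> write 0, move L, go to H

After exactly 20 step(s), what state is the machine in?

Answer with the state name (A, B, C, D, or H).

Step 1: in state A at pos -1, read 1 -> (A,1)->write 0,move R,goto B. Now: state=B, head=0, tape[-3..2]=010010 (head:    ^)
Step 2: in state B at pos 0, read 0 -> (B,0)->write 1,move L,goto B. Now: state=B, head=-1, tape[-3..2]=010110 (head:   ^)
Step 3: in state B at pos -1, read 0 -> (B,0)->write 1,move L,goto B. Now: state=B, head=-2, tape[-3..2]=011110 (head:  ^)
Step 4: in state B at pos -2, read 1 -> (B,1)->write 1,move L,goto C. Now: state=C, head=-3, tape[-4..2]=0011110 (head:  ^)
Step 5: in state C at pos -3, read 0 -> (C,0)->write 1,move R,goto A. Now: state=A, head=-2, tape[-4..2]=0111110 (head:   ^)
Step 6: in state A at pos -2, read 1 -> (A,1)->write 0,move R,goto B. Now: state=B, head=-1, tape[-4..2]=0101110 (head:    ^)
Step 7: in state B at pos -1, read 1 -> (B,1)->write 1,move L,goto C. Now: state=C, head=-2, tape[-4..2]=0101110 (head:   ^)
Step 8: in state C at pos -2, read 0 -> (C,0)->write 1,move R,goto A. Now: state=A, head=-1, tape[-4..2]=0111110 (head:    ^)
Step 9: in state A at pos -1, read 1 -> (A,1)->write 0,move R,goto B. Now: state=B, head=0, tape[-4..2]=0110110 (head:     ^)
Step 10: in state B at pos 0, read 1 -> (B,1)->write 1,move L,goto C. Now: state=C, head=-1, tape[-4..2]=0110110 (head:    ^)
Step 11: in state C at pos -1, read 0 -> (C,0)->write 1,move R,goto A. Now: state=A, head=0, tape[-4..2]=0111110 (head:     ^)
Step 12: in state A at pos 0, read 1 -> (A,1)->write 0,move R,goto B. Now: state=B, head=1, tape[-4..2]=0111010 (head:      ^)
Step 13: in state B at pos 1, read 1 -> (B,1)->write 1,move L,goto C. Now: state=C, head=0, tape[-4..2]=0111010 (head:     ^)
Step 14: in state C at pos 0, read 0 -> (C,0)->write 1,move R,goto A. Now: state=A, head=1, tape[-4..2]=0111110 (head:      ^)
Step 15: in state A at pos 1, read 1 -> (A,1)->write 0,move R,goto B. Now: state=B, head=2, tape[-4..3]=01111000 (head:       ^)
Step 16: in state B at pos 2, read 0 -> (B,0)->write 1,move L,goto B. Now: state=B, head=1, tape[-4..3]=01111010 (head:      ^)
Step 17: in state B at pos 1, read 0 -> (B,0)->write 1,move L,goto B. Now: state=B, head=0, tape[-4..3]=01111110 (head:     ^)
Step 18: in state B at pos 0, read 1 -> (B,1)->write 1,move L,goto C. Now: state=C, head=-1, tape[-4..3]=01111110 (head:    ^)
Step 19: in state C at pos -1, read 1 -> (C,1)->write 1,move L,goto D. Now: state=D, head=-2, tape[-4..3]=01111110 (head:   ^)
Step 20: in state D at pos -2, read 1 -> (D,1)->write 0,move L,goto H. Now: state=H, head=-3, tape[-4..3]=01011110 (head:  ^)

Answer: H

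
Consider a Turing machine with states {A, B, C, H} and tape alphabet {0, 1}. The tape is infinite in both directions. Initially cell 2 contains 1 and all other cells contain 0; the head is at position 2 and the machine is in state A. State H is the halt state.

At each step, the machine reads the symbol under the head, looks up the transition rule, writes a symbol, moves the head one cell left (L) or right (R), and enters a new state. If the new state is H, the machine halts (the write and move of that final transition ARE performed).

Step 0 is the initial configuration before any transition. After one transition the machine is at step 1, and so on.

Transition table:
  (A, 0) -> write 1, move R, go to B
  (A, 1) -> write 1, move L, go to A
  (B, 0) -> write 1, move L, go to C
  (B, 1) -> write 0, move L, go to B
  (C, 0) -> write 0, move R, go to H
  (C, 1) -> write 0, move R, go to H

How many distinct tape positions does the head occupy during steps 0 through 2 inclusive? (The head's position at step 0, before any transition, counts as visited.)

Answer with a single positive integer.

Step 1: in state A at pos 2, read 1 -> (A,1)->write 1,move L,goto A. Now: state=A, head=1, tape[0..3]=0010 (head:  ^)
Step 2: in state A at pos 1, read 0 -> (A,0)->write 1,move R,goto B. Now: state=B, head=2, tape[0..3]=0110 (head:   ^)
Head positions at steps 0..2: starting at 2, distinct positions visited = {1, 2} -> 2 position(s)

Answer: 2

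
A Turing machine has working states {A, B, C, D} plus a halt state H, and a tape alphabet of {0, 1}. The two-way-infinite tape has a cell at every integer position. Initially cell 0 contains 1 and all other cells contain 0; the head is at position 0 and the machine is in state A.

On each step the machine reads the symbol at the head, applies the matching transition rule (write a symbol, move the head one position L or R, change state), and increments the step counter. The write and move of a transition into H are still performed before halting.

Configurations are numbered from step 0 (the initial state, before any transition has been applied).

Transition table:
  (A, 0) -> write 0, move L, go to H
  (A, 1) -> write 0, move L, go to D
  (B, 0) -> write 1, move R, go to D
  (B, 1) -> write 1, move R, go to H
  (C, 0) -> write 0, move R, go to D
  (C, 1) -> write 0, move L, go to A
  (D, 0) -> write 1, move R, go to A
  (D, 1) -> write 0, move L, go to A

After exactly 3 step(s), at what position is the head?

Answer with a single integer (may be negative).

Answer: -1

Derivation:
Step 1: in state A at pos 0, read 1 -> (A,1)->write 0,move L,goto D. Now: state=D, head=-1, tape[-2..1]=0000 (head:  ^)
Step 2: in state D at pos -1, read 0 -> (D,0)->write 1,move R,goto A. Now: state=A, head=0, tape[-2..1]=0100 (head:   ^)
Step 3: in state A at pos 0, read 0 -> (A,0)->write 0,move L,goto H. Now: state=H, head=-1, tape[-2..1]=0100 (head:  ^)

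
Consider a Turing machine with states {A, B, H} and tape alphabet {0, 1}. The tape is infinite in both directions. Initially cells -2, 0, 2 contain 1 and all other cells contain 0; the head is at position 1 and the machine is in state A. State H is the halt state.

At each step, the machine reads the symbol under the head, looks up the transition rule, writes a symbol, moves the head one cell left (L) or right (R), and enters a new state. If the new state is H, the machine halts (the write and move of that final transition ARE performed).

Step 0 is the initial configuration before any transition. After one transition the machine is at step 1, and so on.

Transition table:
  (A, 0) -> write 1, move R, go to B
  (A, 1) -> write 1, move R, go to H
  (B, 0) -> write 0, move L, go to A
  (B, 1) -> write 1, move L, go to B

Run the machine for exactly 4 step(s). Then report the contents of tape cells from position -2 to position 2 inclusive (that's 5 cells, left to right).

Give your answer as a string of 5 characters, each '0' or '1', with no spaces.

Step 1: in state A at pos 1, read 0 -> (A,0)->write 1,move R,goto B. Now: state=B, head=2, tape[-3..3]=0101110 (head:      ^)
Step 2: in state B at pos 2, read 1 -> (B,1)->write 1,move L,goto B. Now: state=B, head=1, tape[-3..3]=0101110 (head:     ^)
Step 3: in state B at pos 1, read 1 -> (B,1)->write 1,move L,goto B. Now: state=B, head=0, tape[-3..3]=0101110 (head:    ^)
Step 4: in state B at pos 0, read 1 -> (B,1)->write 1,move L,goto B. Now: state=B, head=-1, tape[-3..3]=0101110 (head:   ^)

Answer: 10111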